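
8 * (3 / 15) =8 / 5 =1.60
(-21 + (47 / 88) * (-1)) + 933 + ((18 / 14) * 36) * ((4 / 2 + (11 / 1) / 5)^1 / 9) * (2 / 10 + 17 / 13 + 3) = 28852597 / 28600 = 1008.83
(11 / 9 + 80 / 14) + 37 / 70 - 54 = -29317 / 630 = -46.53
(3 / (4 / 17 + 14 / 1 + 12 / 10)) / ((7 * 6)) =85 / 18368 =0.00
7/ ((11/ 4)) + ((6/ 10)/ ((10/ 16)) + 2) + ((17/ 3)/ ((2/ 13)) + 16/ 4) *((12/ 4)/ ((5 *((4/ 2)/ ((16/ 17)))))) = 79638/ 4675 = 17.03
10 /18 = 5 /9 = 0.56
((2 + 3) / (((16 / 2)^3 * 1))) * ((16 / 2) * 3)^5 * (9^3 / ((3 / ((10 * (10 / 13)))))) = 145351384.62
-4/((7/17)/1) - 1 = -75/7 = -10.71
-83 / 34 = -2.44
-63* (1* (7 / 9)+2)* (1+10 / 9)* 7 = -23275 / 9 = -2586.11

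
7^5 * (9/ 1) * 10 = 1512630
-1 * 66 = -66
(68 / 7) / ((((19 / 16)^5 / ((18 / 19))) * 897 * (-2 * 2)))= -106954752 / 98467028933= -0.00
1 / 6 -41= -40.83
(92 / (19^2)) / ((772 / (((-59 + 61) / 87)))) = 46 / 6061551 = 0.00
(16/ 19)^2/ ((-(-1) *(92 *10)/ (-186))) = -0.14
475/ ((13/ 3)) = 1425/ 13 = 109.62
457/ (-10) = -457/ 10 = -45.70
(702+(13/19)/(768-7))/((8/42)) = 213154851/57836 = 3685.50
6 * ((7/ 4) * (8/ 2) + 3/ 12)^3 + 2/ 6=219533/ 96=2286.80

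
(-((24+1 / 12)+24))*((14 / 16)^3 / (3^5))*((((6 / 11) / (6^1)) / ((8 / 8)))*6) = -0.07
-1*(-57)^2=-3249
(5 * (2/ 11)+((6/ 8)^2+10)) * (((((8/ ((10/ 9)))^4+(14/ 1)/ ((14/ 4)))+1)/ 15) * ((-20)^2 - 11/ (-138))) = 62525612385223/ 75900000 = 823789.36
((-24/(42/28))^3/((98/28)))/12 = -2048/21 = -97.52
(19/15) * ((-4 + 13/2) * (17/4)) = 323/24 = 13.46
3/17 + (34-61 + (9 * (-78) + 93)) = -10809/17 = -635.82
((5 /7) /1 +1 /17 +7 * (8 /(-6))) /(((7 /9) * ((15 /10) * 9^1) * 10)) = -3056 /37485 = -0.08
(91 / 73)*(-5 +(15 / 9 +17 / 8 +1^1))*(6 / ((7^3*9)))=-65 / 128772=-0.00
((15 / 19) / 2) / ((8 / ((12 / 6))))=15 / 152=0.10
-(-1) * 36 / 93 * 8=96 / 31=3.10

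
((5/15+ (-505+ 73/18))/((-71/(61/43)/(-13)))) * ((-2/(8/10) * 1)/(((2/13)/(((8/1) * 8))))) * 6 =7431551920/9159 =811393.37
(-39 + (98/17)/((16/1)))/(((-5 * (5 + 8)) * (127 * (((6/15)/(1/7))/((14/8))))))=5255/1796288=0.00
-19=-19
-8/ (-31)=8/ 31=0.26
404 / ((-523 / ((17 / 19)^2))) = -116756 / 188803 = -0.62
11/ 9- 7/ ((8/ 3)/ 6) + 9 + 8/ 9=-167/ 36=-4.64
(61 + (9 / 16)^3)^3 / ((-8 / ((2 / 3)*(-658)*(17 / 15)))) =17601108771109287725 / 1236950581248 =14229435.71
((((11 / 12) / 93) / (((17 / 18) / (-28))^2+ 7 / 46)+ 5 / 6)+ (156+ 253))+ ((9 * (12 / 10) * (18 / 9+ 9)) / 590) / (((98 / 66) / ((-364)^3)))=-1607045648671818823 / 245736118050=-6539720.99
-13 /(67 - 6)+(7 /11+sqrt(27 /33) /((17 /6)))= 18* sqrt(11) /187+284 /671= 0.74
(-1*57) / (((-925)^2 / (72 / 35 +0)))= -4104 / 29946875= -0.00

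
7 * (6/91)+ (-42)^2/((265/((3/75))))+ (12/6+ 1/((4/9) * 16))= 15810773/5512000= 2.87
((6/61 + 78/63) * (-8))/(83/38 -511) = 520448/24768135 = 0.02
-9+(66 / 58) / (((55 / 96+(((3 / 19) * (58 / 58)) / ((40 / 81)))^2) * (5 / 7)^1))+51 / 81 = -6.01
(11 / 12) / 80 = 11 / 960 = 0.01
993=993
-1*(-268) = 268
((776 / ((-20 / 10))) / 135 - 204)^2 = 779973184 / 18225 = 42796.88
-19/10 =-1.90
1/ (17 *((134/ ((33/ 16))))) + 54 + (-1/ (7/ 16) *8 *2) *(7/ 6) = 1239331/ 109344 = 11.33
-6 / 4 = -1.50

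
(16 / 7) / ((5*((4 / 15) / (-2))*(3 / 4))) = -32 / 7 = -4.57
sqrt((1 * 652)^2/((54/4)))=652 * sqrt(6)/9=177.45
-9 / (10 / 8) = -36 / 5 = -7.20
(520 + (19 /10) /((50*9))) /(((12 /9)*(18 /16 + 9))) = 2340019 /60750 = 38.52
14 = 14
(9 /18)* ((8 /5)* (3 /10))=6 /25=0.24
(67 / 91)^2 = 0.54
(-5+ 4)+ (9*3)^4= 531440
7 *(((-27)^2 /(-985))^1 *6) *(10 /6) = -10206 /197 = -51.81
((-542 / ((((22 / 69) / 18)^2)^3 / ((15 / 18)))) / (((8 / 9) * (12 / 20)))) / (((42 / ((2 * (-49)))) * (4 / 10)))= 159929874568348.96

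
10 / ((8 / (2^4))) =20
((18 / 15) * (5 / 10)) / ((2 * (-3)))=-1 / 10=-0.10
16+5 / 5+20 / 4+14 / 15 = 344 / 15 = 22.93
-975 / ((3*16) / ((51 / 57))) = -5525 / 304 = -18.17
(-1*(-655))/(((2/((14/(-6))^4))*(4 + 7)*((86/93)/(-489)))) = -7946625715/17028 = -466679.92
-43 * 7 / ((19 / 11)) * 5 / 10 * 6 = -9933 / 19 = -522.79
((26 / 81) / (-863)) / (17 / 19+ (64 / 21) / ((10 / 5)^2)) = -3458 / 15401961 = -0.00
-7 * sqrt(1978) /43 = -7.24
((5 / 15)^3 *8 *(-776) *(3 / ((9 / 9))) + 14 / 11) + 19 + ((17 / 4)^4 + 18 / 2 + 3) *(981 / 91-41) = -966116401 / 88704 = -10891.46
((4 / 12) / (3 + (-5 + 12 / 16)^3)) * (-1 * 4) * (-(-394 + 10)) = 32768 / 4721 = 6.94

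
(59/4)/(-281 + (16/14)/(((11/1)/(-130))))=-4543/90708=-0.05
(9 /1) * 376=3384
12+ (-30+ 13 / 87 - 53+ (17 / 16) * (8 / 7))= -84817 / 1218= -69.64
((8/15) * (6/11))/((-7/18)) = -288/385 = -0.75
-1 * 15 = -15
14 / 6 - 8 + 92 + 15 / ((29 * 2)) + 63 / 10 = 40408 / 435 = 92.89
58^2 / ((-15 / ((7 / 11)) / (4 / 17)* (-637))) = 13456 / 255255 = 0.05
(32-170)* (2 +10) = -1656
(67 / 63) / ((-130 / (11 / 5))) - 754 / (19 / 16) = -494034803 / 778050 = -634.97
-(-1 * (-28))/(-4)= 7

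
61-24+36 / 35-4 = 1191 / 35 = 34.03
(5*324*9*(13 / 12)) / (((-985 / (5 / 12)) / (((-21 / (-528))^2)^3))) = -619421985 / 23420826904690688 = -0.00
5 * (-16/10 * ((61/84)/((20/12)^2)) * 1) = -366/175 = -2.09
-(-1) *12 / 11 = 12 / 11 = 1.09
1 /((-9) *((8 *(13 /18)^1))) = -1 /52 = -0.02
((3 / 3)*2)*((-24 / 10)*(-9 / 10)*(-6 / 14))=-324 / 175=-1.85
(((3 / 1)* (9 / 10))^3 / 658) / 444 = 6561 / 97384000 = 0.00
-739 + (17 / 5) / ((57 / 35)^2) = -2396846 / 3249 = -737.72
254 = 254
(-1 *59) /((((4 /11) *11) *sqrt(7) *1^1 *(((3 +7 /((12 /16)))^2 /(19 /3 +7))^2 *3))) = -70800 *sqrt(7) /13119127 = -0.01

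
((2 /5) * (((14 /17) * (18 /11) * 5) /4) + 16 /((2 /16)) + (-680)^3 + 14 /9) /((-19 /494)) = 13758909757424 /1683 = 8175228614.04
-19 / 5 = -3.80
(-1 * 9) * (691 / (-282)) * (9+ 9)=18657 / 47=396.96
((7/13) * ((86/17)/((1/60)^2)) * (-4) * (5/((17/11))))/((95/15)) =-20037.71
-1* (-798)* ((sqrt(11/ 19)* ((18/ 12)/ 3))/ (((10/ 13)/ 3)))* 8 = 3276* sqrt(209)/ 5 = 9472.12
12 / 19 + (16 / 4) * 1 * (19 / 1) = 1456 / 19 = 76.63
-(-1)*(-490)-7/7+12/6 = -489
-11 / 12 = -0.92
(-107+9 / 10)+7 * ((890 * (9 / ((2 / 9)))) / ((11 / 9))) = 22696679 / 110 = 206333.45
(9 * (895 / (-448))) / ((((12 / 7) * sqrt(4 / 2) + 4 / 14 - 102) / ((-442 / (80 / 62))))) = -982289529 / 16212992 - 33110883 * sqrt(2) / 32425984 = -62.03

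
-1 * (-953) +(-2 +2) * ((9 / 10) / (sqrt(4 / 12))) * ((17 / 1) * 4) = 953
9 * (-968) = -8712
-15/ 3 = -5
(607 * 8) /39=124.51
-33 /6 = -11 /2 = -5.50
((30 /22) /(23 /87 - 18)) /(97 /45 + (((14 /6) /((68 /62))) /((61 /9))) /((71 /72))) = -4323745575 /139118159147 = -0.03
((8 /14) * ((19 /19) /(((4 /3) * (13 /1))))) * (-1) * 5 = -0.16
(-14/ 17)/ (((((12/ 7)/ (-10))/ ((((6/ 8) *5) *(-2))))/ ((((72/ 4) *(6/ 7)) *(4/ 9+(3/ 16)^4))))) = -138008325/ 557056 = -247.75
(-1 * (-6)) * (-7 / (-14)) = 3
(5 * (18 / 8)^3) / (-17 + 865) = 3645 / 54272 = 0.07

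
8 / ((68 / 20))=40 / 17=2.35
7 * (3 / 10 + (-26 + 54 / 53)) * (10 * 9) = -824103 / 53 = -15549.11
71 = 71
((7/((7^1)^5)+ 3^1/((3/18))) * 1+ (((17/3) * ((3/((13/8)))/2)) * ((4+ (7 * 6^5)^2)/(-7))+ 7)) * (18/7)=-1243896132152412/218491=-5693122976.01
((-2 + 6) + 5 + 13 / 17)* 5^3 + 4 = 20818 / 17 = 1224.59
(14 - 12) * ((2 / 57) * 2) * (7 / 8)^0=8 / 57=0.14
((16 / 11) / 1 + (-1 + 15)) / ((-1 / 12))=-2040 / 11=-185.45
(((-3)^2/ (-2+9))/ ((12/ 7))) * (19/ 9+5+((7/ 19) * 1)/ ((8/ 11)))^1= 10421/ 1824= 5.71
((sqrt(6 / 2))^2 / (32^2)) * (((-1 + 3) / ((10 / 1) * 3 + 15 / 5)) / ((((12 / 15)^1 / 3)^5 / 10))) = 3796875 / 2883584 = 1.32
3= 3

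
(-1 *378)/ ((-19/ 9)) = 3402/ 19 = 179.05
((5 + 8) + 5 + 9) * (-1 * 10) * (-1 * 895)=241650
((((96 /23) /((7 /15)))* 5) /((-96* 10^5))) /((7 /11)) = -0.00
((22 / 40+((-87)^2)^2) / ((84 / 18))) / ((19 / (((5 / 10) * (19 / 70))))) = 491055099 / 5600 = 87688.41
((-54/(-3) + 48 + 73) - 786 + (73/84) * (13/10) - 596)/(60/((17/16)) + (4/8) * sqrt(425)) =-567485024/24945025 + 301476419 * sqrt(17)/299340300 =-18.60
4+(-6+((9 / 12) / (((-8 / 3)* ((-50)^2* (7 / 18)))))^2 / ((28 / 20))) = -219519993439 / 109760000000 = -2.00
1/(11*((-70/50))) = -0.06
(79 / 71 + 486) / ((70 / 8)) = 27668 / 497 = 55.67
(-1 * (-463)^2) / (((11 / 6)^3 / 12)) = -555644448 / 1331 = -417463.90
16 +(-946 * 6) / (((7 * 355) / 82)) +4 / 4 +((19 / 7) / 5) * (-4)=-428583 / 2485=-172.47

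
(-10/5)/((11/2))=-4/11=-0.36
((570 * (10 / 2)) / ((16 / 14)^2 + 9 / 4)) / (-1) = -558600 / 697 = -801.43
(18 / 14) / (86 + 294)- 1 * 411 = -1093251 / 2660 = -411.00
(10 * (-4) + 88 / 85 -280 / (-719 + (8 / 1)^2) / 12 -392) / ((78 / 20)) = -110.49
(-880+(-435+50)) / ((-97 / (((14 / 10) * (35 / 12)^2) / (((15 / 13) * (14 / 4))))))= 805805 / 20952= 38.46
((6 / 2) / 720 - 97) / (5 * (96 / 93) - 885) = 0.11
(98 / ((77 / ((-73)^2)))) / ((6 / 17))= 634151 / 33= 19216.70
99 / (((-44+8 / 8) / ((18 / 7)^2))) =-32076 / 2107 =-15.22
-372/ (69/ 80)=-9920/ 23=-431.30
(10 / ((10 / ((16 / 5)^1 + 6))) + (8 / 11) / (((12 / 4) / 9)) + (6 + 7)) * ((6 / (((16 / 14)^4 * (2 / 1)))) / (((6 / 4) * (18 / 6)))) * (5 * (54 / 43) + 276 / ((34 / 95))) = 119130417 / 16082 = 7407.69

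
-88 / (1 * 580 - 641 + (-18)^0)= 22 / 15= 1.47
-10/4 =-5/2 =-2.50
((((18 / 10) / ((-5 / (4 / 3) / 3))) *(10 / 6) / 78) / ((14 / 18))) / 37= -0.00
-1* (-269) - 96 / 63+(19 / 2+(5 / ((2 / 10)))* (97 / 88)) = 562777 / 1848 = 304.53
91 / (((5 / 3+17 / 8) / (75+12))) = 2088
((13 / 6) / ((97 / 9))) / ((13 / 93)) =279 / 194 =1.44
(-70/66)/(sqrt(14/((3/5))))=-sqrt(210)/66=-0.22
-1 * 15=-15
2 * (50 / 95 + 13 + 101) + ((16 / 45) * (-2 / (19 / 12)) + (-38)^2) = 476692 / 285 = 1672.60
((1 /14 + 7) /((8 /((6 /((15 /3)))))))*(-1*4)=-297 /70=-4.24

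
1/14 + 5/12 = 41/84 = 0.49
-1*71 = -71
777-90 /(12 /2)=762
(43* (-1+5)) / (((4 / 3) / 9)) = 1161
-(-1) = 1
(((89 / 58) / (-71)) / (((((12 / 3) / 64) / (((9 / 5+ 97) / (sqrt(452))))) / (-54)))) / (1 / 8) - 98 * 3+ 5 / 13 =-3817 / 13+ 75973248 * sqrt(113) / 1163335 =400.60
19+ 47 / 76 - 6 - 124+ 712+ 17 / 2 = 46369 / 76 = 610.12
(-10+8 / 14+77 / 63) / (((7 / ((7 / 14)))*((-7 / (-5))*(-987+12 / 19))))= 49115 / 115706934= 0.00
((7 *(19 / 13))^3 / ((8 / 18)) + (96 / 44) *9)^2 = 55135393747551441 / 9344702224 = 5900176.64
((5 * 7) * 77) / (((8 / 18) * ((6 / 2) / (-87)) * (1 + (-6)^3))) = 140679 / 172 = 817.90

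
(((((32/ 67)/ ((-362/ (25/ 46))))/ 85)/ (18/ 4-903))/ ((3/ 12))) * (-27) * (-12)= 34560/ 2840252543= 0.00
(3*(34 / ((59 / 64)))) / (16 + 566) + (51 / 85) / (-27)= 43237 / 257535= 0.17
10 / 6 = 5 / 3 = 1.67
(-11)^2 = 121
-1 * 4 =-4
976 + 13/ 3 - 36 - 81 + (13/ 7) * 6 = 18364/ 21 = 874.48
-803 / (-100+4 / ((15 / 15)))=803 / 96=8.36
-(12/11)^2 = -1.19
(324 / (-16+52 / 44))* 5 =-17820 / 163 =-109.33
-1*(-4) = 4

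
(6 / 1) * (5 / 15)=2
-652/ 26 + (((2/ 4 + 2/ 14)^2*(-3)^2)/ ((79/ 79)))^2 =-5614883/ 499408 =-11.24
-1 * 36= -36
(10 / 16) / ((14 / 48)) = 15 / 7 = 2.14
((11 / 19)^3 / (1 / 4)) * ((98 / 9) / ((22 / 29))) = 11.14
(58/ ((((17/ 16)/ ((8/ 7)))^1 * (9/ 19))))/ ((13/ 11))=1551616/ 13923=111.44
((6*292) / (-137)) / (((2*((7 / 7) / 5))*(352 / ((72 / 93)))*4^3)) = -3285 / 2989888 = -0.00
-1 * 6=-6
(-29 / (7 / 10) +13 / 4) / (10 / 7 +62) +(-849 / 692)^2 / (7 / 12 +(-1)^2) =352219013 / 1009924176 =0.35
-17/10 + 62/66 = -251/330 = -0.76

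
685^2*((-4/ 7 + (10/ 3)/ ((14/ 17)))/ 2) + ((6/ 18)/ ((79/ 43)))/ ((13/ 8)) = 35178272291/ 43134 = 815557.85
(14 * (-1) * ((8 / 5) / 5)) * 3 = -336 / 25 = -13.44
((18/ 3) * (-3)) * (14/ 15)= -16.80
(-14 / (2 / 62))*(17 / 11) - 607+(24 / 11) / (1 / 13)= -13743 / 11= -1249.36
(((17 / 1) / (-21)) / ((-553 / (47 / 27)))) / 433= 799 / 135767583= 0.00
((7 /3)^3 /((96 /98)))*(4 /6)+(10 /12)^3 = 4483 /486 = 9.22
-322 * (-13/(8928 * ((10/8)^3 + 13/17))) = 0.17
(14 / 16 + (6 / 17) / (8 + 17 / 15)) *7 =119161 / 18632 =6.40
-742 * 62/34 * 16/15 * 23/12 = -2116184/765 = -2766.25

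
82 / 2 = 41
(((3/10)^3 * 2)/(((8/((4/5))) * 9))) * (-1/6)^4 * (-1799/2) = -0.00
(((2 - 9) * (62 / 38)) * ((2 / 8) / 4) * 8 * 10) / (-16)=1085 / 304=3.57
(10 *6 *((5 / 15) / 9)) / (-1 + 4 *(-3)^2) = 0.06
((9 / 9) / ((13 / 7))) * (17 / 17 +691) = 4844 / 13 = 372.62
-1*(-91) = 91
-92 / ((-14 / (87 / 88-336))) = -678063 / 308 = -2201.50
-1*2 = -2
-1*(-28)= 28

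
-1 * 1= -1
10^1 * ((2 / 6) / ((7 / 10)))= 100 / 21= 4.76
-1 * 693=-693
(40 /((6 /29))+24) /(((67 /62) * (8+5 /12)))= 161696 /6767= 23.89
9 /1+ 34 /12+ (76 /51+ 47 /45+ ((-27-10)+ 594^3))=320664378893 /1530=209584561.37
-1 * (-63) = 63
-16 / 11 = -1.45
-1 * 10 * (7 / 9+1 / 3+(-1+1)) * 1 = -100 / 9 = -11.11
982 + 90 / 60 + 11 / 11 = 1969 / 2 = 984.50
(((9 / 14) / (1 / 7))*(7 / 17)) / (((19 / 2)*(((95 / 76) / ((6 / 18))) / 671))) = 56364 / 1615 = 34.90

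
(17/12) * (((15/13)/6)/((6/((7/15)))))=119/5616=0.02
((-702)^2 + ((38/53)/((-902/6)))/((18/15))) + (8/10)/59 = 3474950801127/7051385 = 492804.01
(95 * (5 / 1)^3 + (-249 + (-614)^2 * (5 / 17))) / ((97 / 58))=73251.71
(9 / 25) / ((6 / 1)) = 3 / 50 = 0.06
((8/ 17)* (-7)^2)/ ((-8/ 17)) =-49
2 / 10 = 1 / 5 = 0.20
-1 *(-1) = 1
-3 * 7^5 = -50421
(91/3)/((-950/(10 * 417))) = -12649/95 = -133.15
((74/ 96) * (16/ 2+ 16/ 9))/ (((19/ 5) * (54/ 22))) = 22385/ 27702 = 0.81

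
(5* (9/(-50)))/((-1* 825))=3/2750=0.00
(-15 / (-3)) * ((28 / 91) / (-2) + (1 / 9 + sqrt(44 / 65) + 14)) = 2 * sqrt(715) / 13 + 8165 / 117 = 73.90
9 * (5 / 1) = 45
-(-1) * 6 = 6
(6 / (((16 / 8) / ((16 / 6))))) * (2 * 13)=208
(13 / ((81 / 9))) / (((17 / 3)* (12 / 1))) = 13 / 612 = 0.02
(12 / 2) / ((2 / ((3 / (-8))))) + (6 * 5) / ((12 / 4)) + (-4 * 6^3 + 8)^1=-6777 / 8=-847.12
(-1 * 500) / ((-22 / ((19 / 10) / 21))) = 475 / 231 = 2.06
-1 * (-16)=16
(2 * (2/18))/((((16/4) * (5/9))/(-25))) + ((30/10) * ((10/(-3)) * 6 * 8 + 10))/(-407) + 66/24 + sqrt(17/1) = 2207/1628 + sqrt(17) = 5.48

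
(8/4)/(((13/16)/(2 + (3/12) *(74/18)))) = 872/117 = 7.45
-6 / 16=-3 / 8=-0.38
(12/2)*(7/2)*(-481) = -10101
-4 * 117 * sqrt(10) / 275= -468 * sqrt(10) / 275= -5.38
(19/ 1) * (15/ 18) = 95/ 6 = 15.83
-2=-2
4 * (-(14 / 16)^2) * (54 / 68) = -1323 / 544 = -2.43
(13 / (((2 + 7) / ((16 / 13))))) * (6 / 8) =4 / 3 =1.33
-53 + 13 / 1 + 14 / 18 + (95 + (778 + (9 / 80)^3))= 3842054561 / 4608000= 833.78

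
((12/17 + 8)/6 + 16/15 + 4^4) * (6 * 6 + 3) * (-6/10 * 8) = -20567664/425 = -48394.50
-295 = -295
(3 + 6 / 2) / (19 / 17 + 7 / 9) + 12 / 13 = 7707 / 1885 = 4.09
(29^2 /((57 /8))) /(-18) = -3364 /513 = -6.56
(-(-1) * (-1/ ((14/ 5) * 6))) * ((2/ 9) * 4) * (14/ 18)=-10/ 243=-0.04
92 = 92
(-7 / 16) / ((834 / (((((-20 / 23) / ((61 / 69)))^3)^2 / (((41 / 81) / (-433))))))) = 119318346000000 / 293614613483339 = 0.41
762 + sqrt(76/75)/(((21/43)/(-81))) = 762 - 774 *sqrt(57)/35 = 595.04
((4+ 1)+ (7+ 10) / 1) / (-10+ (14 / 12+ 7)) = -12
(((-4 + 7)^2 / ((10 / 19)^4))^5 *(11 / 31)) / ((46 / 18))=219745383926768497250586033461451 / 71300000000000000000000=3081982944.27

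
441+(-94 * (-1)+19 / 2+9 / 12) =2181 / 4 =545.25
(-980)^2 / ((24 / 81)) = 3241350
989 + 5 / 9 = 8906 / 9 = 989.56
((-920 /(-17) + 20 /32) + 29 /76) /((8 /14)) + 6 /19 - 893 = -8229697 /10336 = -796.22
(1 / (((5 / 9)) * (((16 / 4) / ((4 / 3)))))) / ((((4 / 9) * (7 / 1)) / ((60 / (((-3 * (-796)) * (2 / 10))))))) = 135 / 5572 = 0.02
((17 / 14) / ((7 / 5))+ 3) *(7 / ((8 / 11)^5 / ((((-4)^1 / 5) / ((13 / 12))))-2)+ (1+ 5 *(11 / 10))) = 713315521 / 53871874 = 13.24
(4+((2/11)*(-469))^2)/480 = 110041/7260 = 15.16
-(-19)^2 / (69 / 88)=-31768 / 69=-460.41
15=15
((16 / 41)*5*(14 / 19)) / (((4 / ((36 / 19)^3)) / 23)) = 300464640 / 5343161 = 56.23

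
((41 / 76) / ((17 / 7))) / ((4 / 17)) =287 / 304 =0.94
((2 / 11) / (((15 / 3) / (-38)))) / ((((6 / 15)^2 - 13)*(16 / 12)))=95 / 1177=0.08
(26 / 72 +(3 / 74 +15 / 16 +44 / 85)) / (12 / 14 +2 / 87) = 170704121 / 80914560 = 2.11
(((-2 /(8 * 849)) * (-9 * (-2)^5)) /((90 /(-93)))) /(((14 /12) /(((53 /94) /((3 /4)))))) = 26288 /465535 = 0.06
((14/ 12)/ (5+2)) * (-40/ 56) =-5/ 42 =-0.12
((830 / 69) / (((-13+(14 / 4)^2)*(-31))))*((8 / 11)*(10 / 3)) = 265600 / 211761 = 1.25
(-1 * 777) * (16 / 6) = -2072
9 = 9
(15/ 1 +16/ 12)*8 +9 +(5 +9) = 461/ 3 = 153.67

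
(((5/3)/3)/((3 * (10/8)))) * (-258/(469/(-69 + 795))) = -83248/1407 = -59.17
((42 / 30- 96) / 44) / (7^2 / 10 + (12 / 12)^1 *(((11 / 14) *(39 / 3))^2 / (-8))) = 0.26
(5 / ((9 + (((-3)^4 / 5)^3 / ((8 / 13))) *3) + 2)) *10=50000 / 20737199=0.00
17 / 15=1.13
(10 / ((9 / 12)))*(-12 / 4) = -40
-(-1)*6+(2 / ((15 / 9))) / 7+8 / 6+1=893 / 105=8.50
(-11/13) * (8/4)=-22/13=-1.69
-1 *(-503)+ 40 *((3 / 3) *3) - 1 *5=618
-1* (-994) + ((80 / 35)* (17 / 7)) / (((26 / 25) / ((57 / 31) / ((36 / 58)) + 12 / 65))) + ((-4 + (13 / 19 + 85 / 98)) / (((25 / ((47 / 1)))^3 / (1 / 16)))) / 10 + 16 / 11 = 814567119909322441 / 804788985000000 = 1012.15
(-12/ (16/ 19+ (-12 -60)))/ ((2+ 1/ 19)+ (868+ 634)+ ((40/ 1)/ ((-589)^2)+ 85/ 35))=138421479/ 1236542592844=0.00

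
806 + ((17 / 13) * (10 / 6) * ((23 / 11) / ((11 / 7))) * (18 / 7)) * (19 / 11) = 14169088 / 17303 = 818.88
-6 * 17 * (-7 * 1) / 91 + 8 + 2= 232 / 13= 17.85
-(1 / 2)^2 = -1 / 4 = -0.25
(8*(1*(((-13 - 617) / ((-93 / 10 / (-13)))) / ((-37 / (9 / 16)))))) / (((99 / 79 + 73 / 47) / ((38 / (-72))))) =-20.14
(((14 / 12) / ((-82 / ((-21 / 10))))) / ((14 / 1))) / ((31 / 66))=231 / 50840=0.00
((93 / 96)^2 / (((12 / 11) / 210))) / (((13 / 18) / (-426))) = -709261245 / 6656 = -106559.68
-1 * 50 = -50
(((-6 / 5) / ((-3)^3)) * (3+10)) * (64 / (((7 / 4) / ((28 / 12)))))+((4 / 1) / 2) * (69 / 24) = 29729 / 540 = 55.05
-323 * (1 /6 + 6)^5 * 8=-22398098111 /972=-23043310.81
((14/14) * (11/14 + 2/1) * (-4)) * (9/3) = -234/7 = -33.43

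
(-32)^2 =1024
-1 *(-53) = 53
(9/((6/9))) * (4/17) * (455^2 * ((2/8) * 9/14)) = 7186725/68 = 105687.13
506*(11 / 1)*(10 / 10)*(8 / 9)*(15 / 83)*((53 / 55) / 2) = 107272 / 249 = 430.81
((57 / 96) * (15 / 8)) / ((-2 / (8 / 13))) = -285 / 832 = -0.34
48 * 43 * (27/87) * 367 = 6817392/29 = 235082.48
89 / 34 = 2.62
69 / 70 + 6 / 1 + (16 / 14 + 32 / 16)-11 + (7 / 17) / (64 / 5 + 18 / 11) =-199107 / 236215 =-0.84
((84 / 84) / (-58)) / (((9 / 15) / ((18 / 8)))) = -15 / 232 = -0.06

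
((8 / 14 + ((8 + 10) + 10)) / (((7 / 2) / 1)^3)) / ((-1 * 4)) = -400 / 2401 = -0.17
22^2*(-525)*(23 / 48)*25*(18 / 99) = -1106875 / 2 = -553437.50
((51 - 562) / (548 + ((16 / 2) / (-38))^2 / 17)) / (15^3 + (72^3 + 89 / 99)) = -0.00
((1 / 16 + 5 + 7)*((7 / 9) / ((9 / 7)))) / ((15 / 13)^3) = 20777029 / 4374000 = 4.75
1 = 1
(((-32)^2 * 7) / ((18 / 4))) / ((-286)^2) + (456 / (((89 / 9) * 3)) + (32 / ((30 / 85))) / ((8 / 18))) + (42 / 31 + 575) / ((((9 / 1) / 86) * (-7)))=-2016685719262 / 3554383833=-567.38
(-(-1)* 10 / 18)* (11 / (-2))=-55 / 18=-3.06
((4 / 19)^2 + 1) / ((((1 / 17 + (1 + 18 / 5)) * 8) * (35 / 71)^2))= 0.12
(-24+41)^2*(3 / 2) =867 / 2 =433.50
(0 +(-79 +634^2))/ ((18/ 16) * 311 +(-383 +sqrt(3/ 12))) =-357224/ 29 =-12318.07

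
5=5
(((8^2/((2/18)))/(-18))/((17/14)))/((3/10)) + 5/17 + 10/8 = -17605/204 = -86.30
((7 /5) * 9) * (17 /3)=71.40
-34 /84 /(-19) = 17 /798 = 0.02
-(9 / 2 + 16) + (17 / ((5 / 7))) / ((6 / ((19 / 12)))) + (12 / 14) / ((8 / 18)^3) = -44917 / 10080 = -4.46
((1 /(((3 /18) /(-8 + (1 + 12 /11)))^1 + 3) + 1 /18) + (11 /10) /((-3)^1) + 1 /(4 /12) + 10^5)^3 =1000090764321986.91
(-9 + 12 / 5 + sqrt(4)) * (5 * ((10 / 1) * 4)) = -920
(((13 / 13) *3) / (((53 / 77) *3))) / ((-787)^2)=0.00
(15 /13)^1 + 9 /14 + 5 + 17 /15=21649 /2730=7.93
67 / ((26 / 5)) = 335 / 26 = 12.88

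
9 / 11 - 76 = -827 / 11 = -75.18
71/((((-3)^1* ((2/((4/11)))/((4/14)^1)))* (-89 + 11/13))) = 1846/132363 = 0.01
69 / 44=1.57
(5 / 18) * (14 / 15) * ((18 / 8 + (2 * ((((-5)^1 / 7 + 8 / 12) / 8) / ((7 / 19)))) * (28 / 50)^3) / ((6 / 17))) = 50076509 / 30375000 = 1.65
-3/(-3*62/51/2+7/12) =612/253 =2.42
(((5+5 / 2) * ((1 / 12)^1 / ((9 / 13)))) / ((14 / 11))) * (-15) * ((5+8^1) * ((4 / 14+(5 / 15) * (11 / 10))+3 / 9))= -213785 / 1568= -136.34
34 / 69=0.49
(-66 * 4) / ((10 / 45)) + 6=-1182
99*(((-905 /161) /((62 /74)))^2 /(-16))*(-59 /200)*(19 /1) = 4977386953011 /3188490368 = 1561.05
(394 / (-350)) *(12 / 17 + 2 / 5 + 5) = -102243 / 14875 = -6.87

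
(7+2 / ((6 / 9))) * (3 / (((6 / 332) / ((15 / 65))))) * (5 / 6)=4150 / 13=319.23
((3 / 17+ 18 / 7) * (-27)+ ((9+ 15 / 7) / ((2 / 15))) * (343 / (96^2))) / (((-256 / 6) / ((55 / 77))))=129928215 / 109182976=1.19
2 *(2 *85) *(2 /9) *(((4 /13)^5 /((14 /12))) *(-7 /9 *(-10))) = 13926400 /10024911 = 1.39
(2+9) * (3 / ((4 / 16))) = 132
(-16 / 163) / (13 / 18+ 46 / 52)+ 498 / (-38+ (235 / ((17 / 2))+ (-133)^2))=-25264430 / 767471319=-0.03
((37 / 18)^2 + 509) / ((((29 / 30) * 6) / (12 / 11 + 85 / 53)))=1306168675 / 5477868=238.44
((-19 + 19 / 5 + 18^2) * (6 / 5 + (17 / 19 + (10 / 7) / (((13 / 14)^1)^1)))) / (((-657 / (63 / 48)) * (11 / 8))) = -24247748 / 14875575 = -1.63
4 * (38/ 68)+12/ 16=203/ 68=2.99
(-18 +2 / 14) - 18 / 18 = -132 / 7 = -18.86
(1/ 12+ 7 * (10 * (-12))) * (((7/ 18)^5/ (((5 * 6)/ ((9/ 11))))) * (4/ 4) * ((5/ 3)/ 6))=-169397753/ 2993075712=-0.06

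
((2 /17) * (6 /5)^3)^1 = 432 /2125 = 0.20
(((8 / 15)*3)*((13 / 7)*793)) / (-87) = -27.08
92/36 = 23/9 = 2.56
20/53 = 0.38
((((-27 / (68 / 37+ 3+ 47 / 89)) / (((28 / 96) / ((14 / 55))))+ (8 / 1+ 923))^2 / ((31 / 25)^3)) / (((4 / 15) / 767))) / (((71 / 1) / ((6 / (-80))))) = -3887465651457889325175 / 2841249474656032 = -1368223.98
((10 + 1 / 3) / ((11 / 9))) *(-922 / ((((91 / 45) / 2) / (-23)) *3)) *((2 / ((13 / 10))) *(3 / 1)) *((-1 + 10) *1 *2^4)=511183353600 / 13013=39282513.92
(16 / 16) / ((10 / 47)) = 47 / 10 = 4.70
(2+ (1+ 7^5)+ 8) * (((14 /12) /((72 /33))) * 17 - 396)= -156169145 /24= -6507047.71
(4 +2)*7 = 42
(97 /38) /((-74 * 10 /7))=-679 /28120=-0.02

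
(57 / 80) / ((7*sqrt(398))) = 57*sqrt(398) / 222880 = 0.01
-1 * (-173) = 173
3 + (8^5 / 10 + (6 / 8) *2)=32813 / 10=3281.30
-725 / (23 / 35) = -25375 / 23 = -1103.26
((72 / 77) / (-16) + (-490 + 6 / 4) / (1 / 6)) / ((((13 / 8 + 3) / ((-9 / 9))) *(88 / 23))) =10381809 / 62678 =165.64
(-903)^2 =815409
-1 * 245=-245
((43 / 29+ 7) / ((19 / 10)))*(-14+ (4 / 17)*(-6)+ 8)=-309960 / 9367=-33.09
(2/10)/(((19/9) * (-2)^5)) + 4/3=12133/9120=1.33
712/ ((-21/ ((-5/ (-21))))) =-3560/ 441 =-8.07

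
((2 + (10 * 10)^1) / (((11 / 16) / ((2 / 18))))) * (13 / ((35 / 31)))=219232 / 1155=189.81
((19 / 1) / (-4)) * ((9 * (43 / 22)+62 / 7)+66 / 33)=-135.13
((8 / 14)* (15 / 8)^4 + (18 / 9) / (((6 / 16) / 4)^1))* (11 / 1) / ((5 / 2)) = 6716897 / 53760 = 124.94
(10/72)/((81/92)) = 115/729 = 0.16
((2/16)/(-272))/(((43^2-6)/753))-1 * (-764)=3063920399/4010368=764.00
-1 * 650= -650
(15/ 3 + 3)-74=-66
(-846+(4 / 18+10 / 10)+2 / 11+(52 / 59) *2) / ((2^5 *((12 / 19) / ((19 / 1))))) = -1777199029 / 2242944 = -792.35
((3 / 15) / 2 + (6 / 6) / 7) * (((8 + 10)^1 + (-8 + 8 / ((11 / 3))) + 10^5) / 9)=1335877 / 495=2698.74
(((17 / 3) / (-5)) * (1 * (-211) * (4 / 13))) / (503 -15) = 3587 / 23790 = 0.15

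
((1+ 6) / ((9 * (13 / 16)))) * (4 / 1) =448 / 117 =3.83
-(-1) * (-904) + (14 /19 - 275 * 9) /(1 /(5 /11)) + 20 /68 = -7206802 /3553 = -2028.37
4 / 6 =2 / 3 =0.67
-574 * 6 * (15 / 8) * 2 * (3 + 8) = -142065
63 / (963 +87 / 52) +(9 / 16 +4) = 1238105 / 267536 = 4.63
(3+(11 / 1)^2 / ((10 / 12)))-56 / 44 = 8081 / 55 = 146.93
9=9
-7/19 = -0.37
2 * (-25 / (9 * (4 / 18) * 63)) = -25 / 63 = -0.40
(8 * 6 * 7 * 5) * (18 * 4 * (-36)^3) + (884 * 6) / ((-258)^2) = -31304548638278 / 5547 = -5643509759.92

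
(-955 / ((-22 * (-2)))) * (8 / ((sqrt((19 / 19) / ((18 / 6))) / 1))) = -1910 * sqrt(3) / 11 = -300.75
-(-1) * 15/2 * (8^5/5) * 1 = 49152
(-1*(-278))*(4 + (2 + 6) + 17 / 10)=19043 / 5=3808.60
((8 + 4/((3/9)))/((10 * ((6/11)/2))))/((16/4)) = 11/6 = 1.83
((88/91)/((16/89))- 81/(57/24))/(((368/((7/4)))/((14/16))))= -695345/5817344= -0.12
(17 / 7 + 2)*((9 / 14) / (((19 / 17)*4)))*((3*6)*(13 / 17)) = 8.77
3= 3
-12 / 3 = -4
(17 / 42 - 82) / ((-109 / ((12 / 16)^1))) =3427 / 6104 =0.56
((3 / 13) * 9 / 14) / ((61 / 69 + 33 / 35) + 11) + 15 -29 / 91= 82835749 / 5637814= 14.69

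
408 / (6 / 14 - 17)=-714 / 29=-24.62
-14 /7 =-2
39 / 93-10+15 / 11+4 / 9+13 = 16043 / 3069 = 5.23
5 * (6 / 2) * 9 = 135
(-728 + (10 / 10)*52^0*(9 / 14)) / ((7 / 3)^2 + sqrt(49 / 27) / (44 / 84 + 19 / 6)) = -2201819175 / 16407062 + 42615855*sqrt(3) / 8203531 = -125.20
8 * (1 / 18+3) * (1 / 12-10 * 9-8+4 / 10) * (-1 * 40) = 2574440 / 27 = 95349.63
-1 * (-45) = 45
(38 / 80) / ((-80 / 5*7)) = -19 / 4480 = -0.00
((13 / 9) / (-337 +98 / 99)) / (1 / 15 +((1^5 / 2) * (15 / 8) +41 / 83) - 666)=569712 / 88064942681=0.00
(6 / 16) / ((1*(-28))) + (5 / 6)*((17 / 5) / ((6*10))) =341 / 10080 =0.03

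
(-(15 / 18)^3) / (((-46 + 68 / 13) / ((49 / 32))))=15925 / 732672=0.02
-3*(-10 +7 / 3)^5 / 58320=6436343 / 4723920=1.36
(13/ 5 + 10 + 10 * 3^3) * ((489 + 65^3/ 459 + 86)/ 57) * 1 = 16910470/ 2907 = 5817.16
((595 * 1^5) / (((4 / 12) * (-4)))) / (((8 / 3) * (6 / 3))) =-83.67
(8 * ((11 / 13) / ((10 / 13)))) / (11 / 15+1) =5.08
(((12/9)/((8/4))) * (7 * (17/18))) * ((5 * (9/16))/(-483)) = -85/3312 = -0.03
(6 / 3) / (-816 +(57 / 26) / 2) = -0.00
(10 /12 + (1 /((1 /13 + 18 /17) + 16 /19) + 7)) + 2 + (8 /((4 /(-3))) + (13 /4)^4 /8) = 932995331 /51025920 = 18.28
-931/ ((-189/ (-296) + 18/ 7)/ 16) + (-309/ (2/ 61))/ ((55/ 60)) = -1091697826/ 73161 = -14921.85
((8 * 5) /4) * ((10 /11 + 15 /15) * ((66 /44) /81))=35 /99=0.35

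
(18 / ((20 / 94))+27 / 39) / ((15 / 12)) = 22176 / 325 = 68.23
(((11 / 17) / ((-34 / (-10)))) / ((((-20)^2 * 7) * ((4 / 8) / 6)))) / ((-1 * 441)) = -11 / 5947620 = -0.00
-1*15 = -15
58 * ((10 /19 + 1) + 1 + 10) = 13804 /19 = 726.53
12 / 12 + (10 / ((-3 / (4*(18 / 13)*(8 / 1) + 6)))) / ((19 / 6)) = -12833 / 247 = -51.96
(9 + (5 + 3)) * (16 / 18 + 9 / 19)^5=11674237558681 / 146211169851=79.85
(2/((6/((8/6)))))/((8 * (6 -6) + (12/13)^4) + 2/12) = 228488/458931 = 0.50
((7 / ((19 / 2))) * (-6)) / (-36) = 7 / 57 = 0.12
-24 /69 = -8 /23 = -0.35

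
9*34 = 306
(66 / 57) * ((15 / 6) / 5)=11 / 19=0.58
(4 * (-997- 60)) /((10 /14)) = -29596 /5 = -5919.20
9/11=0.82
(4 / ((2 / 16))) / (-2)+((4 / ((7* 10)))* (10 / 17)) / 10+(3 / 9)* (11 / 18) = -15.79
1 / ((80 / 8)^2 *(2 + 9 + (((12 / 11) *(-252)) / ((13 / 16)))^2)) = 20449 / 234123639500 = 0.00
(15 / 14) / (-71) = -15 / 994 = -0.02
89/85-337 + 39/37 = -1053257/3145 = -334.90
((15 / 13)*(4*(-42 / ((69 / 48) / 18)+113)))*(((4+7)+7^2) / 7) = -34189200 / 2093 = -16335.02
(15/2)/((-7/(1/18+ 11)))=-995/84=-11.85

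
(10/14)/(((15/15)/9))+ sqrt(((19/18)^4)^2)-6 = 1227175/734832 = 1.67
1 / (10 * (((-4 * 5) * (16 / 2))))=-1 / 1600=-0.00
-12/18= -2/3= -0.67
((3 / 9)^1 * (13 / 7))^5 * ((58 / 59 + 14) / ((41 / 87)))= 9518467348 / 3293146773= 2.89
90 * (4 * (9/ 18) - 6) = -360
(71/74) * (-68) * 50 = -120700/37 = -3262.16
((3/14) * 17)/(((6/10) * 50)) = 17/140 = 0.12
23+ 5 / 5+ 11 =35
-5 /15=-0.33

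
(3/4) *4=3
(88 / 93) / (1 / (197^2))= 36722.49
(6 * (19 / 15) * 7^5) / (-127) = -638666 / 635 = -1005.77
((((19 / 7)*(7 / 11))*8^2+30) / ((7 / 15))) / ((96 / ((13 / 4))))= 50245 / 4928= 10.20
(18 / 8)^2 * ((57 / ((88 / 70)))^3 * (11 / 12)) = 214384046625 / 495616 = 432560.79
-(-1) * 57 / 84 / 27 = 19 / 756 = 0.03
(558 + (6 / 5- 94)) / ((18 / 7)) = 8141 / 45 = 180.91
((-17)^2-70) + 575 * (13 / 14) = 10541 / 14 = 752.93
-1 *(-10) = 10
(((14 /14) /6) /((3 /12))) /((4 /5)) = 5 /6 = 0.83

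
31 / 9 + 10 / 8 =169 / 36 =4.69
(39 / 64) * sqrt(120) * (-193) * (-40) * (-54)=-1016145 * sqrt(30) / 2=-2782827.69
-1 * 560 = -560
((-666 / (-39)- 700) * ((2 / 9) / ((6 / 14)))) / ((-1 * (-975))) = -124292 / 342225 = -0.36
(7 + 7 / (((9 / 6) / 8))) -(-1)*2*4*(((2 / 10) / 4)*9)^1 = 719 / 15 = 47.93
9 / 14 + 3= 51 / 14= 3.64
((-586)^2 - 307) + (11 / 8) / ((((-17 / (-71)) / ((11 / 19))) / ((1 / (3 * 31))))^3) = 343089.00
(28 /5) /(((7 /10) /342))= 2736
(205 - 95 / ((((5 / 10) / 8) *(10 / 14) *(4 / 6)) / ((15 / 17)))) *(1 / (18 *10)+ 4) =-6401759 / 612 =-10460.39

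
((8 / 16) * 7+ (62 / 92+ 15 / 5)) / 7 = 165 / 161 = 1.02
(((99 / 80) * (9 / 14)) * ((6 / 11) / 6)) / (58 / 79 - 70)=-0.00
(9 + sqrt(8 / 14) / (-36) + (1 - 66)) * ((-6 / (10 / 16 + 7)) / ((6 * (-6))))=-1.22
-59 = -59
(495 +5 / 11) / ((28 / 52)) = 70850 / 77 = 920.13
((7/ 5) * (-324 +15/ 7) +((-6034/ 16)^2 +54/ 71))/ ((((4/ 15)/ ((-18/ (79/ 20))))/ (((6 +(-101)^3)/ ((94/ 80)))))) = 2240105781938637375/ 1054492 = 2124345923855.88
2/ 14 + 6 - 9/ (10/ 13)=-5.56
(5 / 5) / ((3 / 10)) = 10 / 3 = 3.33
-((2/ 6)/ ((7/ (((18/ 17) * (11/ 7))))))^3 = -287496/ 578009537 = -0.00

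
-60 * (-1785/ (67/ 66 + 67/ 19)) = 1580040/ 67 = 23582.69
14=14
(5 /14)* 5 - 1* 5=-45 /14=-3.21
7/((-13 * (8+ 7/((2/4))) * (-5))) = 7/1430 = 0.00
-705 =-705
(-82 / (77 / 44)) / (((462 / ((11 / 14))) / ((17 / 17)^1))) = -82 / 1029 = -0.08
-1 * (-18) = 18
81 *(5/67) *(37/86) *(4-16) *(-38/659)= 3416580/1898579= 1.80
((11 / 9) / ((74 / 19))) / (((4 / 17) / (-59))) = -209627 / 2664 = -78.69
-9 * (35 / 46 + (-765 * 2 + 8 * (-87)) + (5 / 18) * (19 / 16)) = 14737799 / 736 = 20024.18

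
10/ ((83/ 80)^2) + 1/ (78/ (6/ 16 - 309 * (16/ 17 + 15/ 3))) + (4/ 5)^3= -41804619619/ 3044938000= -13.73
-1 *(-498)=498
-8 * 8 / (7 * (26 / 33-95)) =2112 / 21763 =0.10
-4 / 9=-0.44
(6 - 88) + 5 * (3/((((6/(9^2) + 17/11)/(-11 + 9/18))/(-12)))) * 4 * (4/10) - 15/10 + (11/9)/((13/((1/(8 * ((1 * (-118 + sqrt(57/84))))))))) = 1783.71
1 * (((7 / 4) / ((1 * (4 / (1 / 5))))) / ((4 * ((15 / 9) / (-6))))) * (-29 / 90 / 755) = 203 / 6040000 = 0.00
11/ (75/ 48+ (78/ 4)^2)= 176/ 6109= 0.03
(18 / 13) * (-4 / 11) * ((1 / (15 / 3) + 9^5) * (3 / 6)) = -10628856 / 715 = -14865.53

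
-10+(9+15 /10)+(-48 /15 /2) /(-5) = 41 /50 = 0.82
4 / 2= 2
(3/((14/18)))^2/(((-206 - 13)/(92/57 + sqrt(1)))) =-12069/67963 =-0.18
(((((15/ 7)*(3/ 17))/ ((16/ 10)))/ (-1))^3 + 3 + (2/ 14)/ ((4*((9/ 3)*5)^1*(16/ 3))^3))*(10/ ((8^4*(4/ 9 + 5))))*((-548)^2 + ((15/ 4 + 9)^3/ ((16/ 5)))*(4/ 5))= 4572450239158094515227/ 11348717980302180352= 402.90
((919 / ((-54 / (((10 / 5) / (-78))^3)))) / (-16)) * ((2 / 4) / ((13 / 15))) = -4595 / 444180672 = -0.00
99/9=11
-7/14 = -1/2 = -0.50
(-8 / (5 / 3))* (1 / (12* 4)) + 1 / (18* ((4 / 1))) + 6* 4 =8609 / 360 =23.91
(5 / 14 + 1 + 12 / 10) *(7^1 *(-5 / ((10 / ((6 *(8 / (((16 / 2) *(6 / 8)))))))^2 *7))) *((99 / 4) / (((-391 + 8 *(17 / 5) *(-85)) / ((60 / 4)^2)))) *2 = 212652 / 6307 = 33.72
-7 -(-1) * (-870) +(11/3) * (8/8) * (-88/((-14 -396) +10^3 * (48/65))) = -877.98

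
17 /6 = 2.83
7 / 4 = 1.75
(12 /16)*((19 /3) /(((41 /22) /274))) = 28633 /41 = 698.37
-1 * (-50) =50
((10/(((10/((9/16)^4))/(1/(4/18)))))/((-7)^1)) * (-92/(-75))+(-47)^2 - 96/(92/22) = 288309485293/131891200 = 2185.96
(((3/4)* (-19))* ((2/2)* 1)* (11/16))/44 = -57/256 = -0.22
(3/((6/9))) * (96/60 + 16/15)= 12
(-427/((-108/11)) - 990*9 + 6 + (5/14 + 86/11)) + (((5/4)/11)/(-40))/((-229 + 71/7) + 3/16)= -1802929673773/203667156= -8852.33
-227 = -227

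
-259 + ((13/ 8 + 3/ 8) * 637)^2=1622817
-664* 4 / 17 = -2656 / 17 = -156.24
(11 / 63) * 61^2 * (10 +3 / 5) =2169343 / 315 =6886.80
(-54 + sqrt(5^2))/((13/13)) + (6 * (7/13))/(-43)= -27433/559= -49.08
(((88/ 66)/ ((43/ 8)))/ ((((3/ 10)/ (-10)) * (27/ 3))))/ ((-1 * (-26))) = -1600/ 45279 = -0.04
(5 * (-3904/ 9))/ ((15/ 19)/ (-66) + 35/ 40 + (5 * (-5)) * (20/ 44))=32637440/ 158013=206.55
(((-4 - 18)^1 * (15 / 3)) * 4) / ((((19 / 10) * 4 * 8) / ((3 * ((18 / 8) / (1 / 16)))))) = -14850 / 19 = -781.58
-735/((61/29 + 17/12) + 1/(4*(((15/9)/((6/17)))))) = -21741300/105691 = -205.71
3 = 3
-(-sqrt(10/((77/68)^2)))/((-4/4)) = -2.79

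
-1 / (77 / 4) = -0.05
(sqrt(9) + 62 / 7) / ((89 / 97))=8051 / 623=12.92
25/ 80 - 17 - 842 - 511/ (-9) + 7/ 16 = -28853/ 36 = -801.47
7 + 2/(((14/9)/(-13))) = -68/7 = -9.71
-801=-801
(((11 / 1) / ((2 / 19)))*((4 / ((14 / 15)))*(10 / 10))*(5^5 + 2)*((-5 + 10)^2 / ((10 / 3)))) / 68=147047175 / 952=154461.32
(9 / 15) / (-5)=-3 / 25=-0.12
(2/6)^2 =1/9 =0.11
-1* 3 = -3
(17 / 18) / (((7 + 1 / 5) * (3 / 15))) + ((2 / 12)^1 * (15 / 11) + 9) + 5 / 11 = 73687 / 7128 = 10.34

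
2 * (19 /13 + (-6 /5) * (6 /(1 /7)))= -6362 /65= -97.88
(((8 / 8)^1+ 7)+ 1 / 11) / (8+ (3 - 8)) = 89 / 33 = 2.70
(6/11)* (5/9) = 10/33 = 0.30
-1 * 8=-8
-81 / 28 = -2.89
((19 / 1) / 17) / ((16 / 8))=19 / 34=0.56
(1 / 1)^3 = 1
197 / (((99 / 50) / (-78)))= -256100 / 33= -7760.61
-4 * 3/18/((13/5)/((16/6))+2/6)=-80/157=-0.51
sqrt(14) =3.74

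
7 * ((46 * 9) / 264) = 483 / 44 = 10.98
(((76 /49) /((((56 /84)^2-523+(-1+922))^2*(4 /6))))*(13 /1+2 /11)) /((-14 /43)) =-28786995 /48518501108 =-0.00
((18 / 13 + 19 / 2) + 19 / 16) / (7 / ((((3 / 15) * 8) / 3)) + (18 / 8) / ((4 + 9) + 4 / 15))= 166563 / 183430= 0.91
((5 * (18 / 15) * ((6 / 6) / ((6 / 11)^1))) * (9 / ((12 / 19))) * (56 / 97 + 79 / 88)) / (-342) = -4197 / 6208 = -0.68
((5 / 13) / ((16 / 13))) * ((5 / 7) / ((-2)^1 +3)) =0.22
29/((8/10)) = 145/4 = 36.25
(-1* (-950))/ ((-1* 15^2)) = -38/ 9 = -4.22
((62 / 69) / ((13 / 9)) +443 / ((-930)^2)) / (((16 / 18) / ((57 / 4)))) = 9177219849 / 919484800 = 9.98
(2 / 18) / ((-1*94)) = -1 / 846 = -0.00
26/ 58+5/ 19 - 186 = -102094/ 551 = -185.29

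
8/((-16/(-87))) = 87/2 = 43.50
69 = 69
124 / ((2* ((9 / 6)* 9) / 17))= 2108 / 27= 78.07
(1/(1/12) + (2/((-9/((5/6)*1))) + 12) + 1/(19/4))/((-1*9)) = -12325/4617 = -2.67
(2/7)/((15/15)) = 2/7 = 0.29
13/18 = 0.72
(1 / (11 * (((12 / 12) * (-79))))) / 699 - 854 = -518746075 / 607431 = -854.00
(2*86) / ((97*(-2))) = -86 / 97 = -0.89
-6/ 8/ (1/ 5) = -15/ 4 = -3.75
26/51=0.51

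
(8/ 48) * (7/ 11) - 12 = -785/ 66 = -11.89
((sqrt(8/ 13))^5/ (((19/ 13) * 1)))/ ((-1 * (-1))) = 128 * sqrt(26)/ 3211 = 0.20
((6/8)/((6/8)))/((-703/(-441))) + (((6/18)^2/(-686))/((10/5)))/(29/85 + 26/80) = 616579741/983082933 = 0.63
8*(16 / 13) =128 / 13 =9.85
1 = 1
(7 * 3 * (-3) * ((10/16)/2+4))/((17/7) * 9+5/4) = -11.76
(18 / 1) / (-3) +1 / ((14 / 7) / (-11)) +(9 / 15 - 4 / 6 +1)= -317 / 30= -10.57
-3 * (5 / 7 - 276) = 825.86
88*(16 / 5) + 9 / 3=284.60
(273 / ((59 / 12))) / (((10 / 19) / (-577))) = -17957394 / 295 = -60872.52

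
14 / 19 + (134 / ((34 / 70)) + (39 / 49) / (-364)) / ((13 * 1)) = 126502919 / 5761028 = 21.96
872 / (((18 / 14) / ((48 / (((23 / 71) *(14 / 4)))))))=1981184 / 69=28712.81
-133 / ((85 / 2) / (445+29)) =-126084 / 85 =-1483.34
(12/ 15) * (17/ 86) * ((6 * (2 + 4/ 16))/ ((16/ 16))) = 2.13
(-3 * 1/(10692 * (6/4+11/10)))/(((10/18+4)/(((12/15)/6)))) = -1/316602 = -0.00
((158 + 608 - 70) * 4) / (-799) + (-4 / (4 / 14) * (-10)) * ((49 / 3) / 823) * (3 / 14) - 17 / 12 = -33975473 / 7890924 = -4.31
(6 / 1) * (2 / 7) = 12 / 7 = 1.71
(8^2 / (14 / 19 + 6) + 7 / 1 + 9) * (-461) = -23511 / 2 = -11755.50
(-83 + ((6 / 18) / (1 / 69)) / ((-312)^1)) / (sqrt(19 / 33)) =-25919 *sqrt(627) / 5928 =-109.48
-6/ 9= -2/ 3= -0.67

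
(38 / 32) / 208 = 19 / 3328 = 0.01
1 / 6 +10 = 61 / 6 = 10.17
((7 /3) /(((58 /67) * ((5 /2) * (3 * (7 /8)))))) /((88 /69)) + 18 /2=44606 /4785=9.32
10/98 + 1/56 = 47/392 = 0.12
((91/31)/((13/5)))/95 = 7/589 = 0.01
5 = 5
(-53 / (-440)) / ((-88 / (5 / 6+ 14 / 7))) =-901 / 232320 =-0.00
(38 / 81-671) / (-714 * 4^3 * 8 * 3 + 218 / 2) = 54313 / 88824195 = 0.00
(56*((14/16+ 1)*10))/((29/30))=31500/29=1086.21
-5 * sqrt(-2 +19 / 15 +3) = -sqrt(510) / 3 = -7.53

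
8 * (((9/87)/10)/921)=4/44515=0.00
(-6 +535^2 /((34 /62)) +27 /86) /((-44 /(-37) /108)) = 762304469463 /16082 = 47401098.71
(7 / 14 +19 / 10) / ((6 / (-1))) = -0.40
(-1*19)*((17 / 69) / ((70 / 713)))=-10013 / 210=-47.68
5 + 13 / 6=43 / 6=7.17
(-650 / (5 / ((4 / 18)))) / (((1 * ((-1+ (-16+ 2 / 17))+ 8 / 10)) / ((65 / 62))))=718250 / 381393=1.88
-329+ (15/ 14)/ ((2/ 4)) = -2288/ 7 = -326.86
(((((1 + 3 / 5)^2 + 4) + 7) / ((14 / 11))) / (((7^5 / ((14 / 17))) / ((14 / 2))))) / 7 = 3729 / 7142975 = 0.00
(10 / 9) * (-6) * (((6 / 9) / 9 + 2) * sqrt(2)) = -1120 * sqrt(2) / 81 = -19.55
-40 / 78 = -20 / 39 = -0.51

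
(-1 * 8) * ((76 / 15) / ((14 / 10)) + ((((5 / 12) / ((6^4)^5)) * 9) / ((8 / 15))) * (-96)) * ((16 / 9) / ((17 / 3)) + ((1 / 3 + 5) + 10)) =-65178923301860099 / 143876605280256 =-453.02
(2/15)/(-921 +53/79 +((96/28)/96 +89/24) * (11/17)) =-0.00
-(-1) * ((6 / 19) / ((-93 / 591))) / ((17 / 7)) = -8274 / 10013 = -0.83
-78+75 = -3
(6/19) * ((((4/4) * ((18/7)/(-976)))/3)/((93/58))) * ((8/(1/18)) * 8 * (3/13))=-150336/3269539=-0.05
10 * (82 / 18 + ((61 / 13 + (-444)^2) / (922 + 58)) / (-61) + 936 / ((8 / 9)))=7373753059 / 699426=10542.58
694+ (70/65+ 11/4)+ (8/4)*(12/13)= 36383/52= 699.67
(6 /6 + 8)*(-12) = -108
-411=-411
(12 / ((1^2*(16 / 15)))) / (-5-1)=-15 / 8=-1.88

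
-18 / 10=-9 / 5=-1.80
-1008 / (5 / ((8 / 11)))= -8064 / 55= -146.62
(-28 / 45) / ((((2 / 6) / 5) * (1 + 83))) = -1 / 9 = -0.11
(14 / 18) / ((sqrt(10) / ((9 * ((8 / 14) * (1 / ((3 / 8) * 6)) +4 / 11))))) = 214 * sqrt(10) / 495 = 1.37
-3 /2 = -1.50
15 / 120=0.12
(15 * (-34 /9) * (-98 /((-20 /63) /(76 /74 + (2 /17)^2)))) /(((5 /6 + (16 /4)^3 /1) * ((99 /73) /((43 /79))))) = -23966830020 /212627789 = -112.72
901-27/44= 39617/44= 900.39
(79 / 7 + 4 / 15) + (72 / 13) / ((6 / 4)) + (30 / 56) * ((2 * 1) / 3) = 42593 / 2730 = 15.60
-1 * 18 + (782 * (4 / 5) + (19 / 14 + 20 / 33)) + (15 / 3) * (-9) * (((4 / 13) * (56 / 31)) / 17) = 9623546641 / 15825810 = 608.09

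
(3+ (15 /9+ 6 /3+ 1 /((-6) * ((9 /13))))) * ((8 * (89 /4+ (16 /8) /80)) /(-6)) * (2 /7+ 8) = -1581.33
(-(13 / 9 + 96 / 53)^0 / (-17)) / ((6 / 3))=0.03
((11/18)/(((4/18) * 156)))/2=11/1248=0.01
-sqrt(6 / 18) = -sqrt(3) / 3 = -0.58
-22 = -22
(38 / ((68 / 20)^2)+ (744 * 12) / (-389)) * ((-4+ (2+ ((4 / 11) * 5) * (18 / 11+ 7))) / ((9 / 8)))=-29321955488 / 122426469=-239.51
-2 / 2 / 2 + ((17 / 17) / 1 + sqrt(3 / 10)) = 1 / 2 + sqrt(30) / 10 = 1.05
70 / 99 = 0.71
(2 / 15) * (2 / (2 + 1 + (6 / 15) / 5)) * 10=200 / 231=0.87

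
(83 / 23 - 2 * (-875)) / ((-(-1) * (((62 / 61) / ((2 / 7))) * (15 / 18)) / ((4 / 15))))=157.74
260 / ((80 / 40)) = 130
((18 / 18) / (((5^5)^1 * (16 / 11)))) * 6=33 / 25000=0.00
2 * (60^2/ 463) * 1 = 7200/ 463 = 15.55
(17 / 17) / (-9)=-1 / 9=-0.11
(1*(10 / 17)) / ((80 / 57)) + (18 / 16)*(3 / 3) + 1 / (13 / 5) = 1705 / 884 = 1.93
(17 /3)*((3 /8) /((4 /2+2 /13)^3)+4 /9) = 12950311 /4741632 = 2.73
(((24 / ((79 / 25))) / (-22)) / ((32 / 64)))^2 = 360000 / 755161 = 0.48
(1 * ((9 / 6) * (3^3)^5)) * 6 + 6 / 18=387420490 / 3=129140163.33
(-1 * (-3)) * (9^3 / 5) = 2187 / 5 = 437.40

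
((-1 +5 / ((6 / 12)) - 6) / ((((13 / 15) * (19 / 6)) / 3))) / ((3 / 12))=3240 / 247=13.12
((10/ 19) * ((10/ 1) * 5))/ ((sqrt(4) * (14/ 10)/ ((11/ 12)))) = 6875/ 798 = 8.62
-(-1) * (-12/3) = -4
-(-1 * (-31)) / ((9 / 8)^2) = -1984 / 81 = -24.49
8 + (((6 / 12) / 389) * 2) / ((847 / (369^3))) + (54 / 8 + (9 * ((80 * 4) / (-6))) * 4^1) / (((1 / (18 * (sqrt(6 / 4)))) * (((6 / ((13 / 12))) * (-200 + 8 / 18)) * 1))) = 895401 * sqrt(6) / 57472 + 52879273 / 329483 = 198.65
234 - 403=-169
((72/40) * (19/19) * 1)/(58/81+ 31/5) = 0.26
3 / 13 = 0.23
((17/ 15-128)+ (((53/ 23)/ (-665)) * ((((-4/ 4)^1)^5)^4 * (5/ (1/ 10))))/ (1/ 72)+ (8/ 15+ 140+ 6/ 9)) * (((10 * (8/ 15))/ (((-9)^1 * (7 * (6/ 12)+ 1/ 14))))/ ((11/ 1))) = -272912/ 9734175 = -0.03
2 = 2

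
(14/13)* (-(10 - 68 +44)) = 196/13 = 15.08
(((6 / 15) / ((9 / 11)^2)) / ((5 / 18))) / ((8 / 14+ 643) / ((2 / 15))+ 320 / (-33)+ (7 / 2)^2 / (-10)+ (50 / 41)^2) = 0.00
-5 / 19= -0.26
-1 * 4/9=-4/9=-0.44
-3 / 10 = -0.30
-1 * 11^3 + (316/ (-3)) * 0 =-1331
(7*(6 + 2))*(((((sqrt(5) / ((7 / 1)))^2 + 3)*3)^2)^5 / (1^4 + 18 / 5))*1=15549213186692759482835927040 / 262174589263582289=59308620375.33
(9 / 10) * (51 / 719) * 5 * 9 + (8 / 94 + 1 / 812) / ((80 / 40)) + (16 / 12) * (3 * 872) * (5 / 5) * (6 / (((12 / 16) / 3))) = 4594260520973 / 54879832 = 83714.92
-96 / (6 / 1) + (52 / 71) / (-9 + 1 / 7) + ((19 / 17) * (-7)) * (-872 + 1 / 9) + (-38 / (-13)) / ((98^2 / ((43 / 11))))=1573651084359703 / 231243570558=6805.17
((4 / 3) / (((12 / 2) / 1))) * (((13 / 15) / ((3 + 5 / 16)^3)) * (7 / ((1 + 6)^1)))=106496 / 20098395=0.01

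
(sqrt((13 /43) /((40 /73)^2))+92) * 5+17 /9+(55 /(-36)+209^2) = 73 * sqrt(559) /344+1589089 /36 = 44146.38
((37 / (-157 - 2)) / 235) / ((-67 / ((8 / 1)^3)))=18944 / 2503455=0.01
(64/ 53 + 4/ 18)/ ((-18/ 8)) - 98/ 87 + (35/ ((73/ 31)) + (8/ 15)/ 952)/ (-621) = -222108605276/ 124373125485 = -1.79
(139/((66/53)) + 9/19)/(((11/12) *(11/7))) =1967938/25289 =77.82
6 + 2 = 8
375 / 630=25 / 42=0.60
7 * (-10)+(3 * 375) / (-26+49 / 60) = -173270 / 1511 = -114.67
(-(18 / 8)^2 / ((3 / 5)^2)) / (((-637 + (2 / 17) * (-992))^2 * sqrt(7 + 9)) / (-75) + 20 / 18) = 14630625 / 31520054048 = 0.00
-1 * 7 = -7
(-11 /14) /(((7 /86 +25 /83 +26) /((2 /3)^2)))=-157036 /11864097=-0.01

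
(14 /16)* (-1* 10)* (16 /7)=-20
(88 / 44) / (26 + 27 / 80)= 160 / 2107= 0.08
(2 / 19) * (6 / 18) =2 / 57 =0.04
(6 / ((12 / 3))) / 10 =0.15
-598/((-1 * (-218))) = -299/109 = -2.74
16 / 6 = 8 / 3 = 2.67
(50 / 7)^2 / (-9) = -2500 / 441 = -5.67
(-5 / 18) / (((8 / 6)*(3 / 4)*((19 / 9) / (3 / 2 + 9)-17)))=21 / 1270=0.02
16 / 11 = 1.45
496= 496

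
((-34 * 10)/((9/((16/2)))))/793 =-2720/7137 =-0.38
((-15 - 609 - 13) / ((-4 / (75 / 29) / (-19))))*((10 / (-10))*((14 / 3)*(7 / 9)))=14826175 / 522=28402.63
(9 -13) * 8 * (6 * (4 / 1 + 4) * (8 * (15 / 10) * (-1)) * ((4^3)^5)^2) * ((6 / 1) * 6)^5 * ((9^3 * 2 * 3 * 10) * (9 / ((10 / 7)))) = 354082149943068022372259851753488384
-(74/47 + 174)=-8252/47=-175.57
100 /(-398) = -50 /199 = -0.25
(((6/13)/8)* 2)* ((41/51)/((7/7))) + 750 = 331541/442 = 750.09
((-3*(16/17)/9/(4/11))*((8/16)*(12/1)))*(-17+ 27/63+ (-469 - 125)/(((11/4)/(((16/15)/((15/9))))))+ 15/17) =40298632/50575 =796.81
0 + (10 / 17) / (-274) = -5 / 2329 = -0.00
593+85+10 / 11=7468 / 11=678.91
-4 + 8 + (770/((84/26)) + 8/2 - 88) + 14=517/3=172.33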